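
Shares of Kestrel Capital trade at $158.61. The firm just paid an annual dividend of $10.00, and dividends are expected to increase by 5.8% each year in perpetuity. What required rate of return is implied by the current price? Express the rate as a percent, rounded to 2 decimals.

Rearranging the constant-growth DDM: r = D₁/P₀ + g.
D₁ = 10.00 × (1 + 0.058) = 10.5800.
r = 10.5800 / 158.61 + 0.058 = 0.06670 + 0.058 = 0.12470

12.47%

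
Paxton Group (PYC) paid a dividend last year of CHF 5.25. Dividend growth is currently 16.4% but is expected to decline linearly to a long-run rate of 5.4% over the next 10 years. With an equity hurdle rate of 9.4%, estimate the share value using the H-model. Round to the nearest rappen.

CHF 210.53

H-model: P₀ = D₀[(1+g_L) + H(g_S−g_L)]/(r−g_L), with H = 10/2 = 5.
P₀ = 5.25 × [(1+0.054) + 5×(0.164−0.054)] / (0.094−0.054)
   = 5.25 × 1.6040 / 0.04 = 210.5250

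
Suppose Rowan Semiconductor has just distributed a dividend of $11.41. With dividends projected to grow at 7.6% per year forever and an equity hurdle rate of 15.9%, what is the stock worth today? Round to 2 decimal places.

Gordon growth model: P₀ = D₁/(r − g). D₁ = 11.41 × (1 + 0.076) = 12.2772.
P₀ = 12.2772 / (0.159 − 0.076) = 12.2772 / 0.083 = 147.9176

$147.92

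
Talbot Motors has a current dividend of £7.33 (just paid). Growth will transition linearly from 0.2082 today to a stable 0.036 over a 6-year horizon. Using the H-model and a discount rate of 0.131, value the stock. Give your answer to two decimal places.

H-model: P₀ = D₀[(1+g_L) + H(g_S−g_L)]/(r−g_L), with H = 6/2 = 3.
P₀ = 7.33 × [(1+0.036) + 3×(0.2082−0.036)] / (0.131−0.036)
   = 7.33 × 1.5526 / 0.095 = 119.7953

£119.80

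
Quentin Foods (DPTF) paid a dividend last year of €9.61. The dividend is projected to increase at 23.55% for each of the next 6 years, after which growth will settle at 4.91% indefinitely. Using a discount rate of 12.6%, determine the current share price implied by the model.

Two-stage DDM. Project D₁…D_6 at 0.2355, terminal growth 0.0491, discount at r = 0.126.
D_1 = 11.8732
D_2 = 14.6693
D_3 = 18.1239
D_4 = 22.3921
D_5 = 27.6654
D_6 = 34.1806
Terminal value at t=6: TV = D_7/(r−g) = 35.8589/(0.126−0.0491) = 466.3054
P₀ = 11.8732/(1+0.126)^1 + 14.6693/(1+0.126)^2 + 18.1239/(1+0.126)^3 + 22.3921/(1+0.126)^4 + 27.6654/(1+0.126)^5 + 34.1806/(1+0.126)^6 + 466.3054/(1+0.126)^6 = 309.5858

€309.59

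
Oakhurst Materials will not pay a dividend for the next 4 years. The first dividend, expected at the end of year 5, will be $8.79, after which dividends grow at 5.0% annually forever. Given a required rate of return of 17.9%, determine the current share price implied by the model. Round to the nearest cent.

$35.27

Deferred-dividend DDM. At t=4 the remaining stream is a growing perpetuity with first payment D_5 = 8.79.
V_4 = D_5/(r−g) = 8.79/(0.179−0.05) = 68.1395
P₀ = V_4/(1+r)^4 = 68.1395/(1+0.179)^4 = 35.2650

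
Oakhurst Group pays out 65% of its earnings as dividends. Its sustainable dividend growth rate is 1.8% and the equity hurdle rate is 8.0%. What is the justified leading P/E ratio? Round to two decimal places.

10.48

Justified leading P/E = b/(r−g) = 0.65/(0.08−0.018) = 10.4839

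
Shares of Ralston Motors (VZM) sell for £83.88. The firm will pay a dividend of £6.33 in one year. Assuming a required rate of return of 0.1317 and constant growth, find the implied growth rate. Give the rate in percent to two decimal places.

5.62%

From P₀ = D₁/(r − g), the implied growth is g = r − D₁/P₀.
g = 0.1317 − 6.33/83.88 = 0.1317 − 0.07546 = 0.05624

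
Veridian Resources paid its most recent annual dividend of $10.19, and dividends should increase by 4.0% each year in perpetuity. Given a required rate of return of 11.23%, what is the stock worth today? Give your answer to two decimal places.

$146.58

Gordon growth model: P₀ = D₁/(r − g). D₁ = 10.19 × (1 + 0.04) = 10.5976.
P₀ = 10.5976 / (0.1123 − 0.04) = 10.5976 / 0.0723 = 146.5781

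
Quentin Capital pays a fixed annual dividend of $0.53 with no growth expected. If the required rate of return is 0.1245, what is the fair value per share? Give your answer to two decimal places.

$4.26

Zero-growth DDM (perpetuity): P₀ = D/r = 0.53 / 0.1245 = 4.2570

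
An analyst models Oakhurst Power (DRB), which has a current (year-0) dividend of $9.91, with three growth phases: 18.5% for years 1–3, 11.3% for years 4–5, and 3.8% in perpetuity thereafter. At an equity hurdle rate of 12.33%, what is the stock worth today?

$195.06

Three-stage DDM. Project D₁…D_5; terminal Gordon value at t=5 with g = 0.038; discount at r = 0.1233.
D_1 = 11.7434
D_2 = 13.9159
D_3 = 16.4903
D_4 = 18.3537
D_5 = 20.4277
TV_5 = 21.2039/(0.1233−0.038) = 248.5807
P₀ = Σ Dₜ/(1+r)ᵗ + TV_5/(1+r)^5 = 195.0584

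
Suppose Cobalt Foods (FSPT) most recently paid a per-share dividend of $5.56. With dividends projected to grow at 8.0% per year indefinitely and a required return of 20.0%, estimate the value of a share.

$50.04

Gordon growth model: P₀ = D₁/(r − g). D₁ = 5.56 × (1 + 0.08) = 6.0048.
P₀ = 6.0048 / (0.2 − 0.08) = 6.0048 / 0.12 = 50.0400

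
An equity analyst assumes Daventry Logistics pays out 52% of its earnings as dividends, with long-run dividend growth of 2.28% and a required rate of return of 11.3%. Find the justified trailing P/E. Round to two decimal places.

Justified trailing P/E = b(1+g)/(r−g) = 0.52×(1+0.0228)/(0.113−0.0228) = 5.8964

5.90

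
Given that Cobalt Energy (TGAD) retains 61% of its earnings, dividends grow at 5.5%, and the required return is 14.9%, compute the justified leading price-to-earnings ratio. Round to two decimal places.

Payout ratio b = 1 − 0.61 = 0.39.
Justified leading P/E = b/(r−g) = 0.39/(0.149−0.055) = 4.1489

4.15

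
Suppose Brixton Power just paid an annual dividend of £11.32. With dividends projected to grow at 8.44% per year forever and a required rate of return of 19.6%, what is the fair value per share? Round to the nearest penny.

Gordon growth model: P₀ = D₁/(r − g). D₁ = 11.32 × (1 + 0.0844) = 12.2754.
P₀ = 12.2754 / (0.196 − 0.0844) = 12.2754 / 0.1116 = 109.9947

£109.99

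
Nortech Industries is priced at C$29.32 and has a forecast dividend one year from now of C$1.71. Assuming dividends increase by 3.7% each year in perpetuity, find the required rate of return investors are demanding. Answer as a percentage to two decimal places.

Rearranging the constant-growth DDM: r = D₁/P₀ + g.
r = 1.7100 / 29.32 + 0.037 = 0.05832 + 0.037 = 0.09532

9.53%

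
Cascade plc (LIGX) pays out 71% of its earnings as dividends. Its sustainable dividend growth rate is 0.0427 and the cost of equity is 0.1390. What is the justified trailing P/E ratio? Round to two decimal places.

Justified trailing P/E = b(1+g)/(r−g) = 0.71×(1+0.0427)/(0.139−0.0427) = 7.6876

7.69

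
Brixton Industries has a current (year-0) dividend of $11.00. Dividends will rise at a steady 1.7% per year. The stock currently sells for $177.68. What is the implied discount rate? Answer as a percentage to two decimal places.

8.00%

Rearranging the constant-growth DDM: r = D₁/P₀ + g.
D₁ = 11.00 × (1 + 0.017) = 11.1870.
r = 11.1870 / 177.68 + 0.017 = 0.06296 + 0.017 = 0.07996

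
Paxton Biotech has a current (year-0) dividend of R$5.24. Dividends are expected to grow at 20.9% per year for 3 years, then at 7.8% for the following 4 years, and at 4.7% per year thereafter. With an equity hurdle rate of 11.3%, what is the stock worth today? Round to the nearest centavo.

Three-stage DDM. Project D₁…D_7; terminal Gordon value at t=7 with g = 0.047; discount at r = 0.113.
D_1 = 6.3352
D_2 = 7.6592
D_3 = 9.2600
D_4 = 9.9823
D_5 = 10.7609
D_6 = 11.6002
D_7 = 12.5050
TV_7 = 13.0928/(0.113−0.047) = 198.3755
P₀ = Σ Dₜ/(1+r)ᵗ + TV_7/(1+r)^7 = 137.1702

R$137.17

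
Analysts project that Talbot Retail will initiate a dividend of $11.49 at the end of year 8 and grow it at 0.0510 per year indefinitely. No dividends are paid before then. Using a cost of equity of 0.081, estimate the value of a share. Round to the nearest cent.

$222.03

Deferred-dividend DDM. At t=7 the remaining stream is a growing perpetuity with first payment D_8 = 11.49.
V_7 = D_8/(r−g) = 11.49/(0.081−0.051) = 383.0000
P₀ = V_7/(1+r)^7 = 383.0000/(1+0.081)^7 = 222.0337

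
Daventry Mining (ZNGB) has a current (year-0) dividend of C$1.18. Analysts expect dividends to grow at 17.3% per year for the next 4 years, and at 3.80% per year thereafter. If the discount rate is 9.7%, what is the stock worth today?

Two-stage DDM. Project D₁…D_4 at 0.173, terminal growth 0.038, discount at r = 0.097.
D_1 = 1.3841
D_2 = 1.6236
D_3 = 1.9045
D_4 = 2.2340
Terminal value at t=4: TV = D_5/(r−g) = 2.3188/(0.097−0.038) = 39.3024
P₀ = 1.3841/(1+0.097)^1 + 1.6236/(1+0.097)^2 + 1.9045/(1+0.097)^3 + 2.2340/(1+0.097)^4 + 39.3024/(1+0.097)^4 = 32.7351

C$32.74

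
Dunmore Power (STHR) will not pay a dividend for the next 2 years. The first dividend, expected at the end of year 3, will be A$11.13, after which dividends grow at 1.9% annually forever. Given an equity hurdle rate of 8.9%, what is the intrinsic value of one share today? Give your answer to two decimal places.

A$134.07

Deferred-dividend DDM. At t=2 the remaining stream is a growing perpetuity with first payment D_3 = 11.13.
V_2 = D_3/(r−g) = 11.13/(0.089−0.019) = 159.0000
P₀ = V_2/(1+r)^2 = 159.0000/(1+0.089)^2 = 134.0730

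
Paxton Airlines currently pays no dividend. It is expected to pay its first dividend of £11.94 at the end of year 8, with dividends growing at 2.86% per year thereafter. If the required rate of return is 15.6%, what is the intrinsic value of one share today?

£33.97

Deferred-dividend DDM. At t=7 the remaining stream is a growing perpetuity with first payment D_8 = 11.94.
V_7 = D_8/(r−g) = 11.94/(0.156−0.0286) = 93.7206
P₀ = V_7/(1+r)^7 = 93.7206/(1+0.156)^7 = 33.9727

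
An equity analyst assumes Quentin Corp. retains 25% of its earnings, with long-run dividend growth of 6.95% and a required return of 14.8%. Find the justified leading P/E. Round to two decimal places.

Payout ratio b = 1 − 0.25 = 0.75.
Justified leading P/E = b/(r−g) = 0.75/(0.148−0.0695) = 9.5541

9.55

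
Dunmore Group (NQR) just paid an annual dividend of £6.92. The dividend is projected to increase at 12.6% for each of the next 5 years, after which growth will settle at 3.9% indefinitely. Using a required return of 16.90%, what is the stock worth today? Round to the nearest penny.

£76.82

Two-stage DDM. Project D₁…D_5 at 0.126, terminal growth 0.039, discount at r = 0.169.
D_1 = 7.7919
D_2 = 8.7737
D_3 = 9.8792
D_4 = 11.1240
D_5 = 12.5256
Terminal value at t=5: TV = D_6/(r−g) = 13.0141/(0.169−0.039) = 100.1083
P₀ = 7.7919/(1+0.169)^1 + 8.7737/(1+0.169)^2 + 9.8792/(1+0.169)^3 + 11.1240/(1+0.169)^4 + 12.5256/(1+0.169)^5 + 100.1083/(1+0.169)^5 = 76.8202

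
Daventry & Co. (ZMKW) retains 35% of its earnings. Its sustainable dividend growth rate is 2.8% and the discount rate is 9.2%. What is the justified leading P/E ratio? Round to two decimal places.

10.16

Payout ratio b = 1 − 0.35 = 0.65.
Justified leading P/E = b/(r−g) = 0.65/(0.092−0.028) = 10.1562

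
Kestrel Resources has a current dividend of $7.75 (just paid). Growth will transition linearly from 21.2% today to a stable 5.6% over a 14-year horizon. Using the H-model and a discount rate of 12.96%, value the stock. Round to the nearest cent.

H-model: P₀ = D₀[(1+g_L) + H(g_S−g_L)]/(r−g_L), with H = 14/2 = 7.
P₀ = 7.75 × [(1+0.056) + 7×(0.212−0.056)] / (0.1296−0.056)
   = 7.75 × 2.1480 / 0.0736 = 226.1821

$226.18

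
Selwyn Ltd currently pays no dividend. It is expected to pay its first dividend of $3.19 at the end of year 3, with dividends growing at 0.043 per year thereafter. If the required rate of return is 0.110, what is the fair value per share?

$38.64

Deferred-dividend DDM. At t=2 the remaining stream is a growing perpetuity with first payment D_3 = 3.19.
V_2 = D_3/(r−g) = 3.19/(0.11−0.043) = 47.6119
P₀ = V_2/(1+r)^2 = 47.6119/(1+0.11)^2 = 38.6429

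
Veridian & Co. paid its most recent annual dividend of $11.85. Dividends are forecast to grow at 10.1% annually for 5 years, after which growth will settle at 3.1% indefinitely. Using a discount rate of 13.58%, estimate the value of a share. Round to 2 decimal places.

Two-stage DDM. Project D₁…D_5 at 0.101, terminal growth 0.031, discount at r = 0.1358.
D_1 = 13.0468
D_2 = 14.3646
D_3 = 15.8154
D_4 = 17.4128
D_5 = 19.1714
Terminal value at t=5: TV = D_6/(r−g) = 19.7658/(0.1358−0.031) = 188.6046
P₀ = 13.0468/(1+0.1358)^1 + 14.3646/(1+0.1358)^2 + 15.8154/(1+0.1358)^3 + 17.4128/(1+0.1358)^4 + 19.1714/(1+0.1358)^5 + 188.6046/(1+0.1358)^5 = 153.8012

$153.80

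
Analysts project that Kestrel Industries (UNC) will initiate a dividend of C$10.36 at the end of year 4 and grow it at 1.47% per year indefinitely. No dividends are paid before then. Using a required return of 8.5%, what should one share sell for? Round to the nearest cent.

C$115.38

Deferred-dividend DDM. At t=3 the remaining stream is a growing perpetuity with first payment D_4 = 10.36.
V_3 = D_4/(r−g) = 10.36/(0.085−0.0147) = 147.3684
P₀ = V_3/(1+r)^3 = 147.3684/(1+0.085)^3 = 115.3759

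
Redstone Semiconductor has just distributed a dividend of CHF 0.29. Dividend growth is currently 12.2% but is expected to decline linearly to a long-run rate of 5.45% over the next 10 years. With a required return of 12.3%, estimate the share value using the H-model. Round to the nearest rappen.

H-model: P₀ = D₀[(1+g_L) + H(g_S−g_L)]/(r−g_L), with H = 10/2 = 5.
P₀ = 0.29 × [(1+0.0545) + 5×(0.122−0.0545)] / (0.123−0.0545)
   = 0.29 × 1.3920 / 0.0685 = 5.8931

CHF 5.89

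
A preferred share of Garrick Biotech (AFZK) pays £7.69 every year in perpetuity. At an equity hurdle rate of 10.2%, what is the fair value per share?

Zero-growth DDM (perpetuity): P₀ = D/r = 7.69 / 0.102 = 75.3922

£75.39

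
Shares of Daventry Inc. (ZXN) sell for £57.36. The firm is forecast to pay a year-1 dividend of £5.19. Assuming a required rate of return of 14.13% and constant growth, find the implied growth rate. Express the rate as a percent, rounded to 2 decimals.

From P₀ = D₁/(r − g), the implied growth is g = r − D₁/P₀.
g = 0.1413 − 5.19/57.36 = 0.1413 − 0.09048 = 0.05082

5.08%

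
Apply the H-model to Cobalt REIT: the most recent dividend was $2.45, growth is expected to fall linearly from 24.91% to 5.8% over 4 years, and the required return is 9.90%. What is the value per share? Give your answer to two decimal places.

H-model: P₀ = D₀[(1+g_L) + H(g_S−g_L)]/(r−g_L), with H = 4/2 = 2.
P₀ = 2.45 × [(1+0.058) + 2×(0.2491−0.058)] / (0.099−0.058)
   = 2.45 × 1.4402 / 0.041 = 86.0607

$86.06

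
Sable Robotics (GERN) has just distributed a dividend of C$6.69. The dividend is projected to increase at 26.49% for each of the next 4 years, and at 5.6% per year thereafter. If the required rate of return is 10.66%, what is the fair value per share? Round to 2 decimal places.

Two-stage DDM. Project D₁…D_4 at 0.2649, terminal growth 0.056, discount at r = 0.1066.
D_1 = 8.4622
D_2 = 10.7038
D_3 = 13.5393
D_4 = 17.1258
Terminal value at t=4: TV = D_5/(r−g) = 18.0848/(0.1066−0.056) = 357.4080
P₀ = 8.4622/(1+0.1066)^1 + 10.7038/(1+0.1066)^2 + 13.5393/(1+0.1066)^3 + 17.1258/(1+0.1066)^4 + 357.4080/(1+0.1066)^4 = 276.1424

C$276.14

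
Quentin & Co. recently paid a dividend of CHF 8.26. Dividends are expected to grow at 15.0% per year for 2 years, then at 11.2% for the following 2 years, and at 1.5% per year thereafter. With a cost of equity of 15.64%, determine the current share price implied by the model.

Three-stage DDM. Project D₁…D_4; terminal Gordon value at t=4 with g = 0.015; discount at r = 0.1564.
D_1 = 9.4990
D_2 = 10.9238
D_3 = 12.1473
D_4 = 13.5078
TV_4 = 13.7104/(0.1564−0.015) = 96.9621
P₀ = Σ Dₜ/(1+r)ᵗ + TV_4/(1+r)^4 = 86.0131

CHF 86.01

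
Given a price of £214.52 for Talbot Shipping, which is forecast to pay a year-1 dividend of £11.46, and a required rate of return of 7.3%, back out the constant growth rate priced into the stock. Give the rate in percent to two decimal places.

1.96%

From P₀ = D₁/(r − g), the implied growth is g = r − D₁/P₀.
g = 0.073 − 11.46/214.52 = 0.073 − 0.05342 = 0.01958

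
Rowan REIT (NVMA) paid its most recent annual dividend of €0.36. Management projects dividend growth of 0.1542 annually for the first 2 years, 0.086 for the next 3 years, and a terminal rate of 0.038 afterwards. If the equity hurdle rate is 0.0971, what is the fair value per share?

€8.74

Three-stage DDM. Project D₁…D_5; terminal Gordon value at t=5 with g = 0.038; discount at r = 0.0971.
D_1 = 0.4155
D_2 = 0.4796
D_3 = 0.5208
D_4 = 0.5656
D_5 = 0.6143
TV_5 = 0.6376/(0.0971−0.038) = 10.7886
P₀ = Σ Dₜ/(1+r)ᵗ + TV_5/(1+r)^5 = 8.7364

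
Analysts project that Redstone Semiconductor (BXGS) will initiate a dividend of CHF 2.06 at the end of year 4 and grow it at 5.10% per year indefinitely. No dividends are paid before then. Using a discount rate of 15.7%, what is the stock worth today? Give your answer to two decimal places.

CHF 12.55

Deferred-dividend DDM. At t=3 the remaining stream is a growing perpetuity with first payment D_4 = 2.06.
V_3 = D_4/(r−g) = 2.06/(0.157−0.051) = 19.4340
P₀ = V_3/(1+r)^3 = 19.4340/(1+0.157)^3 = 12.5476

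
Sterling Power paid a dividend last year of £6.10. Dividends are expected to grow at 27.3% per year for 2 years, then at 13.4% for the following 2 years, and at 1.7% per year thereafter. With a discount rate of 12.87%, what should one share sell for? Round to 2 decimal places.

£101.58

Three-stage DDM. Project D₁…D_4; terminal Gordon value at t=4 with g = 0.017; discount at r = 0.1287.
D_1 = 7.7653
D_2 = 9.8852
D_3 = 11.2098
D_4 = 12.7120
TV_4 = 12.9281/(0.1287−0.017) = 115.7392
P₀ = Σ Dₜ/(1+r)ᵗ + TV_4/(1+r)^4 = 101.5802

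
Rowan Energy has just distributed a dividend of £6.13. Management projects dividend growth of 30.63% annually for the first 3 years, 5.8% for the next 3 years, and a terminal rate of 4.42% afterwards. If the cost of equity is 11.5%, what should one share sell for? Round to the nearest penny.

Three-stage DDM. Project D₁…D_6; terminal Gordon value at t=6 with g = 0.0442; discount at r = 0.115.
D_1 = 8.0076
D_2 = 10.4604
D_3 = 13.6644
D_4 = 14.4569
D_5 = 15.2954
D_6 = 16.1825
TV_6 = 16.8978/(0.115−0.0442) = 238.6694
P₀ = Σ Dₜ/(1+r)ᵗ + TV_6/(1+r)^6 = 176.3110

£176.31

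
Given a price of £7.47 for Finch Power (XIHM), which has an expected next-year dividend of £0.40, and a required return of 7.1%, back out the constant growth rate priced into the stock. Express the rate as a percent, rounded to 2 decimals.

1.75%

From P₀ = D₁/(r − g), the implied growth is g = r − D₁/P₀.
g = 0.071 − 0.40/7.47 = 0.071 − 0.05355 = 0.01745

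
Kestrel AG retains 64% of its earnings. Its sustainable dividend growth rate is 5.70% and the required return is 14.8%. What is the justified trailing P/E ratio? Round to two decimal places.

Payout ratio b = 1 − 0.64 = 0.36.
Justified trailing P/E = b(1+g)/(r−g) = 0.36×(1+0.057)/(0.148−0.057) = 4.1815

4.18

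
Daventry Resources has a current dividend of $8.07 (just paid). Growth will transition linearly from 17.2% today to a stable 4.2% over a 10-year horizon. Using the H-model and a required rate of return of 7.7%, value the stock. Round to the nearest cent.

H-model: P₀ = D₀[(1+g_L) + H(g_S−g_L)]/(r−g_L), with H = 10/2 = 5.
P₀ = 8.07 × [(1+0.042) + 5×(0.172−0.042)] / (0.077−0.042)
   = 8.07 × 1.6920 / 0.035 = 390.1269

$390.13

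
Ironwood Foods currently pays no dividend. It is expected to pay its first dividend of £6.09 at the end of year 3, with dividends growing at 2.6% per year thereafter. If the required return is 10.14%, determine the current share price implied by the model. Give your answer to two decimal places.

Deferred-dividend DDM. At t=2 the remaining stream is a growing perpetuity with first payment D_3 = 6.09.
V_2 = D_3/(r−g) = 6.09/(0.1014−0.026) = 80.7692
P₀ = V_2/(1+r)^2 = 80.7692/(1+0.1014)^2 = 66.5818

£66.58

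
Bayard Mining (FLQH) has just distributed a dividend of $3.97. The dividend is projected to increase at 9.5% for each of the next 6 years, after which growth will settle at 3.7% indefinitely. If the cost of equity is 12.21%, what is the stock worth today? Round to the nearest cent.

Two-stage DDM. Project D₁…D_6 at 0.095, terminal growth 0.037, discount at r = 0.1221.
D_1 = 4.3472
D_2 = 4.7601
D_3 = 5.2123
D_4 = 5.7075
D_5 = 6.2497
D_6 = 6.8435
Terminal value at t=6: TV = D_7/(r−g) = 7.0967/(0.1221−0.037) = 83.3920
P₀ = 4.3472/(1+0.1221)^1 + 4.7601/(1+0.1221)^2 + 5.2123/(1+0.1221)^3 + 5.7075/(1+0.1221)^4 + 6.2497/(1+0.1221)^5 + 6.8435/(1+0.1221)^6 + 83.3920/(1+0.1221)^6 = 63.6624

$63.66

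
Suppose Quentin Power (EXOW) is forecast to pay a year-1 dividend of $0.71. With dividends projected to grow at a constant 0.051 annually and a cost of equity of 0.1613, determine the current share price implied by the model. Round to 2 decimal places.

Gordon growth model: P₀ = D₁/(r − g), with D₁ = 0.71 given directly.
P₀ = 0.7100 / (0.1613 − 0.051) = 0.7100 / 0.1103 = 6.4370

$6.44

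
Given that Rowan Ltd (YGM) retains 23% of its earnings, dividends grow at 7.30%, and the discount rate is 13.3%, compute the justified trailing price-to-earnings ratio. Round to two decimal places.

13.77

Payout ratio b = 1 − 0.23 = 0.77.
Justified trailing P/E = b(1+g)/(r−g) = 0.77×(1+0.073)/(0.133−0.073) = 13.7702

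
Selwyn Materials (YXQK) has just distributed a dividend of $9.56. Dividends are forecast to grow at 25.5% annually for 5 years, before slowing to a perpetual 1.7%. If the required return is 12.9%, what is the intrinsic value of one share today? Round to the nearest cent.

Two-stage DDM. Project D₁…D_5 at 0.255, terminal growth 0.017, discount at r = 0.129.
D_1 = 11.9978
D_2 = 15.0572
D_3 = 18.8968
D_4 = 23.7155
D_5 = 29.7630
Terminal value at t=5: TV = D_6/(r−g) = 30.2690/(0.129−0.017) = 270.2586
P₀ = 11.9978/(1+0.129)^1 + 15.0572/(1+0.129)^2 + 18.8968/(1+0.129)^3 + 23.7155/(1+0.129)^4 + 29.7630/(1+0.129)^5 + 270.2586/(1+0.129)^5 = 213.7300

$213.73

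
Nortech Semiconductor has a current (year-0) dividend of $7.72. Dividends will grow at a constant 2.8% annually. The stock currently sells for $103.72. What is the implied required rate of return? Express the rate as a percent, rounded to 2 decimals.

Rearranging the constant-growth DDM: r = D₁/P₀ + g.
D₁ = 7.72 × (1 + 0.028) = 7.9362.
r = 7.9362 / 103.72 + 0.028 = 0.07652 + 0.028 = 0.10452

10.45%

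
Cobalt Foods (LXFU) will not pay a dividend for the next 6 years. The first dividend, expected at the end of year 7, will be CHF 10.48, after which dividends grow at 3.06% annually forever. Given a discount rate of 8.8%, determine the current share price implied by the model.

Deferred-dividend DDM. At t=6 the remaining stream is a growing perpetuity with first payment D_7 = 10.48.
V_6 = D_7/(r−g) = 10.48/(0.088−0.0306) = 182.5784
P₀ = V_6/(1+r)^6 = 182.5784/(1+0.088)^6 = 110.0718

CHF 110.07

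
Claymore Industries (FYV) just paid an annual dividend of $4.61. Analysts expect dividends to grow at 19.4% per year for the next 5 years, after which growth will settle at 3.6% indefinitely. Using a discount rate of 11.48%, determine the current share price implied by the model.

$113.88

Two-stage DDM. Project D₁…D_5 at 0.194, terminal growth 0.036, discount at r = 0.1148.
D_1 = 5.5043
D_2 = 6.5722
D_3 = 7.8472
D_4 = 9.3695
D_5 = 11.1872
Terminal value at t=5: TV = D_6/(r−g) = 11.5900/(0.1148−0.036) = 147.0808
P₀ = 5.5043/(1+0.1148)^1 + 6.5722/(1+0.1148)^2 + 7.8472/(1+0.1148)^3 + 9.3695/(1+0.1148)^4 + 11.1872/(1+0.1148)^5 + 147.0808/(1+0.1148)^5 = 113.8759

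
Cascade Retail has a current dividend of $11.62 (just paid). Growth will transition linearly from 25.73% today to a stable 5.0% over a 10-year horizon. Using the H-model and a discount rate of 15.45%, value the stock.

$232.01

H-model: P₀ = D₀[(1+g_L) + H(g_S−g_L)]/(r−g_L), with H = 10/2 = 5.
P₀ = 11.62 × [(1+0.05) + 5×(0.2573−0.05)] / (0.1545−0.05)
   = 11.62 × 2.0865 / 0.1045 = 232.0108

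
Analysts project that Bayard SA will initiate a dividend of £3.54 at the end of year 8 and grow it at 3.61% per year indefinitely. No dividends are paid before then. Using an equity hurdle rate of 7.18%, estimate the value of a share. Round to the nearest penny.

£61.03

Deferred-dividend DDM. At t=7 the remaining stream is a growing perpetuity with first payment D_8 = 3.54.
V_7 = D_8/(r−g) = 3.54/(0.0718−0.0361) = 99.1597
P₀ = V_7/(1+r)^7 = 99.1597/(1+0.0718)^7 = 61.0294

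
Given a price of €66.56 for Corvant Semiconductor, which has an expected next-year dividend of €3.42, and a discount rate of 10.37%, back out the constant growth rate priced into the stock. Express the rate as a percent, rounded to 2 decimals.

From P₀ = D₁/(r − g), the implied growth is g = r − D₁/P₀.
g = 0.1037 − 3.42/66.56 = 0.1037 − 0.05138 = 0.05232

5.23%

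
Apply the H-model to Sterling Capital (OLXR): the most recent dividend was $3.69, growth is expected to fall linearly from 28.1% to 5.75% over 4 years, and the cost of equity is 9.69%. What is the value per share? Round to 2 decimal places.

H-model: P₀ = D₀[(1+g_L) + H(g_S−g_L)]/(r−g_L), with H = 4/2 = 2.
P₀ = 3.69 × [(1+0.0575) + 2×(0.281−0.0575)] / (0.0969−0.0575)
   = 3.69 × 1.5045 / 0.0394 = 140.9037

$140.90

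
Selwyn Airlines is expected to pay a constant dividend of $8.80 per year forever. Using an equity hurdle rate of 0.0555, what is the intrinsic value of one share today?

Zero-growth DDM (perpetuity): P₀ = D/r = 8.80 / 0.0555 = 158.5586

$158.56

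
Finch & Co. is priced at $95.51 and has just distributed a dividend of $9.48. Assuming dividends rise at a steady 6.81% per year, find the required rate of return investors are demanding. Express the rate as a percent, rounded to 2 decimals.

Rearranging the constant-growth DDM: r = D₁/P₀ + g.
D₁ = 9.48 × (1 + 0.0681) = 10.1256.
r = 10.1256 / 95.51 + 0.0681 = 0.10602 + 0.0681 = 0.17412

17.41%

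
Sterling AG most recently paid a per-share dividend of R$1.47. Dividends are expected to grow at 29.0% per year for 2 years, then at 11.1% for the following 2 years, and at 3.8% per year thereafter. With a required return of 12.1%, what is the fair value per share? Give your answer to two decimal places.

Three-stage DDM. Project D₁…D_4; terminal Gordon value at t=4 with g = 0.038; discount at r = 0.121.
D_1 = 1.8963
D_2 = 2.4462
D_3 = 2.7178
D_4 = 3.0194
TV_4 = 3.1342/(0.121−0.038) = 37.7611
P₀ = Σ Dₜ/(1+r)ᵗ + TV_4/(1+r)^4 = 31.3919

R$31.39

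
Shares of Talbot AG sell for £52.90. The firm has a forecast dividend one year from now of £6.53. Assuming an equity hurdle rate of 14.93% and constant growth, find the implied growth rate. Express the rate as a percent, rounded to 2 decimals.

2.59%

From P₀ = D₁/(r − g), the implied growth is g = r − D₁/P₀.
g = 0.1493 − 6.53/52.90 = 0.1493 − 0.12344 = 0.02586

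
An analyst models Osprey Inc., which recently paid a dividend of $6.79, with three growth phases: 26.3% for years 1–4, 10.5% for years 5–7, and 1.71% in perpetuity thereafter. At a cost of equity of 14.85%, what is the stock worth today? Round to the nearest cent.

$130.69

Three-stage DDM. Project D₁…D_7; terminal Gordon value at t=7 with g = 0.0171; discount at r = 0.1485.
D_1 = 8.5758
D_2 = 10.8312
D_3 = 13.6798
D_4 = 17.2776
D_5 = 19.0917
D_6 = 21.0964
D_7 = 23.3115
TV_7 = 23.7101/(0.1485−0.0171) = 180.4423
P₀ = Σ Dₜ/(1+r)ᵗ + TV_7/(1+r)^7 = 130.6865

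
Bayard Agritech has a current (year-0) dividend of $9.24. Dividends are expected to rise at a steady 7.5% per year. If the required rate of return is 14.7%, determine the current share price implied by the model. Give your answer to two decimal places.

$137.96

Gordon growth model: P₀ = D₁/(r − g). D₁ = 9.24 × (1 + 0.075) = 9.9330.
P₀ = 9.9330 / (0.147 − 0.075) = 9.9330 / 0.072 = 137.9583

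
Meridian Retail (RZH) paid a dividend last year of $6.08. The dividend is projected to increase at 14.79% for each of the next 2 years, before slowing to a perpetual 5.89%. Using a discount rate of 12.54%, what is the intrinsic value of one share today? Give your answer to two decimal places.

$113.25

Two-stage DDM. Project D₁…D_2 at 0.1479, terminal growth 0.0589, discount at r = 0.1254.
D_1 = 6.9792
D_2 = 8.0115
Terminal value at t=2: TV = D_3/(r−g) = 8.4833/(0.1254−0.0589) = 127.5690
P₀ = 6.9792/(1+0.1254)^1 + 8.0115/(1+0.1254)^2 + 127.5690/(1+0.1254)^2 = 113.2507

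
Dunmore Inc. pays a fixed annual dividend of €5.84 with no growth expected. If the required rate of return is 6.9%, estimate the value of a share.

€84.64

Zero-growth DDM (perpetuity): P₀ = D/r = 5.84 / 0.069 = 84.6377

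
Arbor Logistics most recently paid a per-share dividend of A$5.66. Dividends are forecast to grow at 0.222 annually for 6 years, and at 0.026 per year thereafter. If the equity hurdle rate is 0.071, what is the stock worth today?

A$340.00

Two-stage DDM. Project D₁…D_6 at 0.222, terminal growth 0.026, discount at r = 0.071.
D_1 = 6.9165
D_2 = 8.4520
D_3 = 10.3283
D_4 = 12.6212
D_5 = 15.4231
D_6 = 18.8471
Terminal value at t=6: TV = D_7/(r−g) = 19.3371/(0.071−0.026) = 429.7130
P₀ = 6.9165/(1+0.071)^1 + 8.4520/(1+0.071)^2 + 10.3283/(1+0.071)^3 + 12.6212/(1+0.071)^4 + 15.4231/(1+0.071)^5 + 18.8471/(1+0.071)^6 + 429.7130/(1+0.071)^6 = 339.9959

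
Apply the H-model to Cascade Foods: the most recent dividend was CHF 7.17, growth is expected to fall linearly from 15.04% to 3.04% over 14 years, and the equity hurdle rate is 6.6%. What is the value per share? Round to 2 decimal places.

CHF 376.71

H-model: P₀ = D₀[(1+g_L) + H(g_S−g_L)]/(r−g_L), with H = 14/2 = 7.
P₀ = 7.17 × [(1+0.0304) + 7×(0.1504−0.0304)] / (0.066−0.0304)
   = 7.17 × 1.8704 / 0.0356 = 376.7070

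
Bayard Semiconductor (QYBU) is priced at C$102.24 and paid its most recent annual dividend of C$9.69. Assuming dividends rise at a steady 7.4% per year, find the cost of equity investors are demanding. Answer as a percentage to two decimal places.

Rearranging the constant-growth DDM: r = D₁/P₀ + g.
D₁ = 9.69 × (1 + 0.074) = 10.4071.
r = 10.4071 / 102.24 + 0.074 = 0.10179 + 0.074 = 0.17579

17.58%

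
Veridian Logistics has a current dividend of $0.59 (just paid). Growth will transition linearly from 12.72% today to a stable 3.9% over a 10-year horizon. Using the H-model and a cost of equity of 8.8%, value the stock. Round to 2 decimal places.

$17.82

H-model: P₀ = D₀[(1+g_L) + H(g_S−g_L)]/(r−g_L), with H = 10/2 = 5.
P₀ = 0.59 × [(1+0.039) + 5×(0.1272−0.039)] / (0.088−0.039)
   = 0.59 × 1.4800 / 0.049 = 17.8204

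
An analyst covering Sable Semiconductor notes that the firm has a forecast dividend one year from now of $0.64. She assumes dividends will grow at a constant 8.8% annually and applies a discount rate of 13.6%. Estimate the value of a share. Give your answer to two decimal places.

Gordon growth model: P₀ = D₁/(r − g), with D₁ = 0.64 given directly.
P₀ = 0.6400 / (0.136 − 0.088) = 0.6400 / 0.048 = 13.3333

$13.33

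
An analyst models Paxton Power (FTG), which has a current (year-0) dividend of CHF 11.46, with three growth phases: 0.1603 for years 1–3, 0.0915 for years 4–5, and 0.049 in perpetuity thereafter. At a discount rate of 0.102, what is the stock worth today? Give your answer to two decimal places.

CHF 324.26

Three-stage DDM. Project D₁…D_5; terminal Gordon value at t=5 with g = 0.049; discount at r = 0.102.
D_1 = 13.2970
D_2 = 15.4286
D_3 = 17.9018
D_4 = 19.5398
D_5 = 21.3276
TV_5 = 22.3727/(0.102−0.049) = 422.1265
P₀ = Σ Dₜ/(1+r)ᵗ + TV_5/(1+r)^5 = 324.2575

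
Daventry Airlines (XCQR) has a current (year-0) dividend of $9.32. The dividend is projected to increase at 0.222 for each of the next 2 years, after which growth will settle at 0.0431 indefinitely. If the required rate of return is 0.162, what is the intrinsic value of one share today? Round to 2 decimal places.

Two-stage DDM. Project D₁…D_2 at 0.222, terminal growth 0.0431, discount at r = 0.162.
D_1 = 11.3890
D_2 = 13.9174
Terminal value at t=2: TV = D_3/(r−g) = 14.5172/(0.162−0.0431) = 122.0963
P₀ = 11.3890/(1+0.162)^1 + 13.9174/(1+0.162)^2 + 122.0963/(1+0.162)^2 = 110.5339

$110.53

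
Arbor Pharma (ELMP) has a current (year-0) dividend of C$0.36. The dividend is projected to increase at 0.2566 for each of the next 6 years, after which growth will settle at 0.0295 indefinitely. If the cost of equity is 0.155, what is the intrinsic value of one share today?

Two-stage DDM. Project D₁…D_6 at 0.2566, terminal growth 0.0295, discount at r = 0.155.
D_1 = 0.4524
D_2 = 0.5685
D_3 = 0.7143
D_4 = 0.8976
D_5 = 1.1279
D_6 = 1.4174
Terminal value at t=6: TV = D_7/(r−g) = 1.4592/(0.155−0.0295) = 11.6270
P₀ = 0.4524/(1+0.155)^1 + 0.5685/(1+0.155)^2 + 0.7143/(1+0.155)^3 + 0.8976/(1+0.155)^4 + 1.1279/(1+0.155)^5 + 1.4174/(1+0.155)^6 + 11.6270/(1+0.155)^6 = 7.8291

C$7.83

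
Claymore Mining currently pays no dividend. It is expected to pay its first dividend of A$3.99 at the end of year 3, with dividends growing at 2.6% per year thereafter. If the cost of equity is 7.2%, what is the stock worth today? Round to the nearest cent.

Deferred-dividend DDM. At t=2 the remaining stream is a growing perpetuity with first payment D_3 = 3.99.
V_2 = D_3/(r−g) = 3.99/(0.072−0.026) = 86.7391
P₀ = V_2/(1+r)^2 = 86.7391/(1+0.072)^2 = 75.4789

A$75.48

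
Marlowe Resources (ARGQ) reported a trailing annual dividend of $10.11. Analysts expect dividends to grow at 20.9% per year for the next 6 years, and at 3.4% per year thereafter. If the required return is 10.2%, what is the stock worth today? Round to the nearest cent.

$353.01

Two-stage DDM. Project D₁…D_6 at 0.209, terminal growth 0.034, discount at r = 0.102.
D_1 = 12.2230
D_2 = 14.7776
D_3 = 17.8661
D_4 = 21.6001
D_5 = 26.1146
D_6 = 31.5725
Terminal value at t=6: TV = D_7/(r−g) = 32.6460/(0.102−0.034) = 480.0877
P₀ = 12.2230/(1+0.102)^1 + 14.7776/(1+0.102)^2 + 17.8661/(1+0.102)^3 + 21.6001/(1+0.102)^4 + 26.1146/(1+0.102)^5 + 31.5725/(1+0.102)^6 + 480.0877/(1+0.102)^6 = 353.0133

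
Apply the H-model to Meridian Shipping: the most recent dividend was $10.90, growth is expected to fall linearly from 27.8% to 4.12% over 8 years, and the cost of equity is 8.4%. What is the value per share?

H-model: P₀ = D₀[(1+g_L) + H(g_S−g_L)]/(r−g_L), with H = 8/2 = 4.
P₀ = 10.90 × [(1+0.0412) + 4×(0.278−0.0412)] / (0.084−0.0412)
   = 10.90 × 1.9884 / 0.0428 = 506.3916

$506.39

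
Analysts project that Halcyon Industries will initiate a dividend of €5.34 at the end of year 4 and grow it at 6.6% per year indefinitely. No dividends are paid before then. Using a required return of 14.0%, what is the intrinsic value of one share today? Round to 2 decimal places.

Deferred-dividend DDM. At t=3 the remaining stream is a growing perpetuity with first payment D_4 = 5.34.
V_3 = D_4/(r−g) = 5.34/(0.14−0.066) = 72.1622
P₀ = V_3/(1+r)^3 = 72.1622/(1+0.14)^3 = 48.7074

€48.71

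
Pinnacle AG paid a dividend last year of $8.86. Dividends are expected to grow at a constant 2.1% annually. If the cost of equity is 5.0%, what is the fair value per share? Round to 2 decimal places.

Gordon growth model: P₀ = D₁/(r − g). D₁ = 8.86 × (1 + 0.021) = 9.0461.
P₀ = 9.0461 / (0.05 − 0.021) = 9.0461 / 0.029 = 311.9331

$311.93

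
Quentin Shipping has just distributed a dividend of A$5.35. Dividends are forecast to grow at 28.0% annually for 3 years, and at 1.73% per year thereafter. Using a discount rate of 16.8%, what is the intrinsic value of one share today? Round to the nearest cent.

Two-stage DDM. Project D₁…D_3 at 0.28, terminal growth 0.0173, discount at r = 0.168.
D_1 = 6.8480
D_2 = 8.7654
D_3 = 11.2198
Terminal value at t=3: TV = D_4/(r−g) = 11.4139/(0.168−0.0173) = 75.7390
P₀ = 6.8480/(1+0.168)^1 + 8.7654/(1+0.168)^2 + 11.2198/(1+0.168)^3 + 75.7390/(1+0.168)^3 = 66.8621

A$66.86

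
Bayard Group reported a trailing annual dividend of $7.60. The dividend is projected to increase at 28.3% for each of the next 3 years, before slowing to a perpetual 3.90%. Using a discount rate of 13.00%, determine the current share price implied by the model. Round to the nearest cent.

Two-stage DDM. Project D₁…D_3 at 0.283, terminal growth 0.039, discount at r = 0.13.
D_1 = 9.7508
D_2 = 12.5103
D_3 = 16.0507
Terminal value at t=3: TV = D_4/(r−g) = 16.6767/(0.13−0.039) = 183.2600
P₀ = 9.7508/(1+0.13)^1 + 12.5103/(1+0.13)^2 + 16.0507/(1+0.13)^3 + 183.2600/(1+0.13)^3 = 156.5587

$156.56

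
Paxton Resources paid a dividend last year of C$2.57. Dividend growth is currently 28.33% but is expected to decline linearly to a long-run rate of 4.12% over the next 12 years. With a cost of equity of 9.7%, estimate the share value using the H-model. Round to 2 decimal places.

H-model: P₀ = D₀[(1+g_L) + H(g_S−g_L)]/(r−g_L), with H = 12/2 = 6.
P₀ = 2.57 × [(1+0.0412) + 6×(0.2833−0.0412)] / (0.097−0.0412)
   = 2.57 × 2.4938 / 0.0558 = 114.8578

C$114.86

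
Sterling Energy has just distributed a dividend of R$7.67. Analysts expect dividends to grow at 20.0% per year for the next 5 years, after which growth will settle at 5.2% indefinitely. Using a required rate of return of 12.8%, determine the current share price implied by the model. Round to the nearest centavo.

Two-stage DDM. Project D₁…D_5 at 0.2, terminal growth 0.052, discount at r = 0.128.
D_1 = 9.2040
D_2 = 11.0448
D_3 = 13.2538
D_4 = 15.9045
D_5 = 19.0854
Terminal value at t=5: TV = D_6/(r−g) = 20.0779/(0.128−0.052) = 264.1823
P₀ = 9.2040/(1+0.128)^1 + 11.0448/(1+0.128)^2 + 13.2538/(1+0.128)^3 + 15.9045/(1+0.128)^4 + 19.0854/(1+0.128)^5 + 264.1823/(1+0.128)^5 = 191.0126

R$191.01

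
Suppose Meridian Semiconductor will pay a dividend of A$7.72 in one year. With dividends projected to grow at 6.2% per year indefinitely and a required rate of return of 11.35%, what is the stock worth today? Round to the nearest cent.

Gordon growth model: P₀ = D₁/(r − g), with D₁ = 7.72 given directly.
P₀ = 7.7200 / (0.1135 − 0.062) = 7.7200 / 0.0515 = 149.9029

A$149.90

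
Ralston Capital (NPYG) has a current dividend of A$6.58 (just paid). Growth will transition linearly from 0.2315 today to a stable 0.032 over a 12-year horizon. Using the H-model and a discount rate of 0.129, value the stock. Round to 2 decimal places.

H-model: P₀ = D₀[(1+g_L) + H(g_S−g_L)]/(r−g_L), with H = 12/2 = 6.
P₀ = 6.58 × [(1+0.032) + 6×(0.2315−0.032)] / (0.129−0.032)
   = 6.58 × 2.2290 / 0.097 = 151.2043

A$151.20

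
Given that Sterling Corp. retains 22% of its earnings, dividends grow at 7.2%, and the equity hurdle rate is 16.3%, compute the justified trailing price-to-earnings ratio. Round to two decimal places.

Payout ratio b = 1 − 0.22 = 0.78.
Justified trailing P/E = b(1+g)/(r−g) = 0.78×(1+0.072)/(0.163−0.072) = 9.1886

9.19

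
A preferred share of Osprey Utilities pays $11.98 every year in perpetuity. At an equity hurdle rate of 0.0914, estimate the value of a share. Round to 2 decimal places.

$131.07

Zero-growth DDM (perpetuity): P₀ = D/r = 11.98 / 0.0914 = 131.0722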